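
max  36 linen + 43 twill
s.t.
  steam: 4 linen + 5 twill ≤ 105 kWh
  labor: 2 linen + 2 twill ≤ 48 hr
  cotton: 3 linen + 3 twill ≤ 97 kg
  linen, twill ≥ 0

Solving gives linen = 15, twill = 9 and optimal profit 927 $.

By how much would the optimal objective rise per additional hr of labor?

At the optimum: steam uses 105 of 105 (binding); labor uses 48 of 48 (binding); cotton uses 72 of 97 (slack = 25).
By complementary slackness, y = 0 for the non-binding constraint.
The binding rows give the dual system: 4·y_steam + 2·y_labor = 36 and 5·y_steam + 2·y_labor = 43.
→ y_steam = 7 and y_labor = 4.
Shadow price of labor = 4.

4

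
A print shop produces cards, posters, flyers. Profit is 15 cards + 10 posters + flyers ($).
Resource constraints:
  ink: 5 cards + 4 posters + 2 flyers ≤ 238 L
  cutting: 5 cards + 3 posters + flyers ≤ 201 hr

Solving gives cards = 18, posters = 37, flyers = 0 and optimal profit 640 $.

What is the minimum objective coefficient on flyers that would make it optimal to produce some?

4

Both ink and cutting are binding at x*.
From A_Bᵀ y = c: 5·y_ink + 5·y_cutting = 15; 4·y_ink + 3·y_cutting = 10.
→ y_ink = 1 and y_cutting = 2.
flyers enters the basis when its profit ≥ yᵀa₃ = 1·2 + 2·1 = 4.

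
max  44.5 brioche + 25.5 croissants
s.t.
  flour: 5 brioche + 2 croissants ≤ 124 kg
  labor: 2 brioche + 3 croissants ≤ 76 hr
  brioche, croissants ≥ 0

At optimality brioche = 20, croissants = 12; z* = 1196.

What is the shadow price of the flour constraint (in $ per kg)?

7.5

At the optimum: flour uses 124 of 124 (binding); labor uses 76 of 76 (binding).
The binding rows give the dual system: 5·y_flour + 2·y_labor = 44.5 and 2·y_flour + 3·y_labor = 25.5.
Solving: y_flour = 7.5, y_labor = 3.5.
Shadow price of flour = 7.5.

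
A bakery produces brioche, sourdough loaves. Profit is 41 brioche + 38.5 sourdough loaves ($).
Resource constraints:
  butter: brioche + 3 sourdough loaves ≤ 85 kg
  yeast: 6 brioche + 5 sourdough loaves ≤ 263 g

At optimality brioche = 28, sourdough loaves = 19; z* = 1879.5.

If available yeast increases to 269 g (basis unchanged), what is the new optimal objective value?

Both butter and yeast are binding at x*.
The binding rows give the dual system: 1·y_butter + 6·y_yeast = 41 and 3·y_butter + 5·y_yeast = 38.5.
Solving: y_butter = 2, y_yeast = 6.5.
Δz = y_yeast·Δb = 6.5 × (6) = 39, so new z* = 1879.5 + 39 = 1918.5.

1918.5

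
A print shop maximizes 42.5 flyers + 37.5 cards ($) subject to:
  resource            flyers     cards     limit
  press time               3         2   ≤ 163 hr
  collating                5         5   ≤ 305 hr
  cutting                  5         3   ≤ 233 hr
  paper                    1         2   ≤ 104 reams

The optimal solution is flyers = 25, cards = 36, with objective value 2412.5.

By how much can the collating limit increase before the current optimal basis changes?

Binding constraints: collating, cutting. The basis is B = [[5,5],[5,3]] with det -10.
Per unit increase in collating, x* moves by d = (-0.3, 0.5).
The basis stays optimal until paper becomes binding; allowable increase = 10 hr.

10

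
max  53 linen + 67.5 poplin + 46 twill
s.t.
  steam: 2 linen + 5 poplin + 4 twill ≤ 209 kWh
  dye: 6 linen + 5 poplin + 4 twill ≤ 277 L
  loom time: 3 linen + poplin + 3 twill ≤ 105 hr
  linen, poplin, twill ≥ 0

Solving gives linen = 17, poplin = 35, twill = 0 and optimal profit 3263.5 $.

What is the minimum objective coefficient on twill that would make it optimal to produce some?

54

Binding: steam and dye. Non-binding: loom time (19 unused).
By complementary slackness, y = 0 for the non-binding constraint.
From A_Bᵀ y = c: 2·y_steam + 6·y_dye = 53; 5·y_steam + 5·y_dye = 67.5.
This yields shadow prices y_steam = 7, y_dye = 6.5.
twill enters the basis when its profit ≥ yᵀa₃ = 7·4 + 6.5·4 = 54.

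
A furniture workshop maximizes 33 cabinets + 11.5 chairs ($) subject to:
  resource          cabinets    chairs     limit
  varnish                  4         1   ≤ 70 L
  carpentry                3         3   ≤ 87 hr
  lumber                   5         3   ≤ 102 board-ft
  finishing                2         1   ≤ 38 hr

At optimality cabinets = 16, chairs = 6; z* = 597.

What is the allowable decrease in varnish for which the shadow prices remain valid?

Binding constraints: varnish, finishing. The basis is B = [[4,1],[2,1]] with det 2.
Per unit decrease in varnish, x* moves by d = (-0.5, 1).
The basis stays optimal until lumber becomes binding; allowable decrease = 8 L.

8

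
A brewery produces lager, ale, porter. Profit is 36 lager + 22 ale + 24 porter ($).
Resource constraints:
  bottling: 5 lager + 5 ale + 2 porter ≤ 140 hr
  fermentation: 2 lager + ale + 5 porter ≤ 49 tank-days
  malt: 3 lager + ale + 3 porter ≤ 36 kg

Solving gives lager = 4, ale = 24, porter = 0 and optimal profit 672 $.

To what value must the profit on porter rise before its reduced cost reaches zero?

27

At the optimum: bottling uses 140 of 140 (binding); fermentation uses 32 of 49 (slack = 17); malt uses 36 of 36 (binding).
By complementary slackness, y = 0 for the non-binding constraint.
From A_Bᵀ y = c: 5·y_bottling + 3·y_malt = 36; 5·y_bottling + 1·y_malt = 22.
→ y_bottling = 3 and y_malt = 7.
porter enters the basis when its profit ≥ yᵀa₃ = 3·2 + 7·3 = 27.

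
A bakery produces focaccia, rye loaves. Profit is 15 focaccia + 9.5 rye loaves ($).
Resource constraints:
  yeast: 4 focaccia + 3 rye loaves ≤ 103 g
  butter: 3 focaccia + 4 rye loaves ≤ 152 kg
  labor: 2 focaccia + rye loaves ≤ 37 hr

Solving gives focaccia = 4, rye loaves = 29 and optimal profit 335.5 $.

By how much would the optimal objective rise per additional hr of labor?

3.5

Binding: yeast and labor. Non-binding: butter (24 unused).
Since butter is not tight, its dual is 0.
From A_Bᵀ y = c: 4·y_yeast + 2·y_labor = 15; 3·y_yeast + 1·y_labor = 9.5.
Solving: y_yeast = 2, y_labor = 3.5.
Shadow price of labor = 3.5.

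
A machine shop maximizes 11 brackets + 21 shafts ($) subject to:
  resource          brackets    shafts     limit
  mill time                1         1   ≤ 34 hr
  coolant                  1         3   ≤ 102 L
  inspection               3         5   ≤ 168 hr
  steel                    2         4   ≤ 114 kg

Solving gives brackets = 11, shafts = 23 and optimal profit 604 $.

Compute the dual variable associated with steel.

5

Check each constraint at x*: mill time 34/34 (tight); coolant 80/102 (slack 22); inspection 148/168 (slack 20); steel 114/114 (tight).
By complementary slackness, y = 0 for the non-binding constraints.
Dual feasibility on the basic columns requires 1·y_mill time + 2·y_steel = 11, 1·y_mill time + 4·y_steel = 21.
→ y_mill time = 1 and y_steel = 5.
Shadow price of steel = 5.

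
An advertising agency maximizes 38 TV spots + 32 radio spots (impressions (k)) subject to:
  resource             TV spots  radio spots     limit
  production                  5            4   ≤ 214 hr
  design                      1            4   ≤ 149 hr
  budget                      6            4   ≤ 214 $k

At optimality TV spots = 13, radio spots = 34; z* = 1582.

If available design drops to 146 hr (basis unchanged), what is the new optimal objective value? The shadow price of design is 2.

Δb = -3, so new z* = 1582 + (2)·(-3) = 1582 − 6 = 1576.

1576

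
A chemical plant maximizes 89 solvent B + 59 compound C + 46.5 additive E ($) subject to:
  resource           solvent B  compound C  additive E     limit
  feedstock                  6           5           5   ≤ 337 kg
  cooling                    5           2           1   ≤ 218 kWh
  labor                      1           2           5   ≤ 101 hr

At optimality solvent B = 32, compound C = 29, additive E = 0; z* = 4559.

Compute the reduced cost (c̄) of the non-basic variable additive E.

Check each constraint at x*: feedstock 337/337 (tight); cooling 218/218 (tight); labor 90/101 (slack 11).
Slack constraints have shadow price 0 (complementary slackness).
Dual feasibility on the basic columns requires 6·y_feedstock + 5·y_cooling = 89, 5·y_feedstock + 2·y_cooling = 59.
Solving: y_feedstock = 9, y_cooling = 7.
Reduced cost of additive E: c₃ − yᵀa₃ = 46.5 − (9·5 + 7·1) = 46.5 − 52 = -5.5.

-5.5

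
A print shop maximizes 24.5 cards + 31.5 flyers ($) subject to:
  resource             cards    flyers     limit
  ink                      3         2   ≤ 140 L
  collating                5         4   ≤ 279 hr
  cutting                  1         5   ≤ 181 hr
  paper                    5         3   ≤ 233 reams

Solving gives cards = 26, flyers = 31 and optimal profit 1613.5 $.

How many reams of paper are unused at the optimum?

10

paper used = 5·26 + 3·31 = 223; slack = 233 − 223 = 10.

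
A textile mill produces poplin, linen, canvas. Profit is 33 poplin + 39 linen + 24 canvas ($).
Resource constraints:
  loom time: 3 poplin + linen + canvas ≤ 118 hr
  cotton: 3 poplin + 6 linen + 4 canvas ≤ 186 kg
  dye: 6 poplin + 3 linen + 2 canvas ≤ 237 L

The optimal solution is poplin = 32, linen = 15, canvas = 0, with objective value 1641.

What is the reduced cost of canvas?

Check each constraint at x*: loom time 111/118 (slack 7); cotton 186/186 (tight); dye 237/237 (tight).
By complementary slackness, y = 0 for the non-binding constraint.
Dual feasibility on the basic columns requires 3·y_cotton + 6·y_dye = 33, 6·y_cotton + 3·y_dye = 39.
Solving: y_cotton = 5, y_dye = 3.
Reduced cost of canvas: c₃ − yᵀa₃ = 24 − (5·4 + 3·2) = 24 − 26 = -2.

-2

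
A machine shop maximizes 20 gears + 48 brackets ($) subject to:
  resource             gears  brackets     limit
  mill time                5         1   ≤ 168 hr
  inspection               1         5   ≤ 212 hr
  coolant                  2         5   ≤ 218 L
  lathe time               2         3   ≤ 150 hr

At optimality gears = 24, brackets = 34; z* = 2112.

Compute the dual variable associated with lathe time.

1

At the optimum: mill time uses 154 of 168 (slack = 14); inspection uses 194 of 212 (slack = 18); coolant uses 218 of 218 (binding); lathe time uses 150 of 150 (binding).
Since mill time, inspection are not tight, their duals are 0.
Dual feasibility on the basic columns requires 2·y_coolant + 2·y_lathe time = 20, 5·y_coolant + 3·y_lathe time = 48.
→ y_coolant = 9 and y_lathe time = 1.
Shadow price of lathe time = 1.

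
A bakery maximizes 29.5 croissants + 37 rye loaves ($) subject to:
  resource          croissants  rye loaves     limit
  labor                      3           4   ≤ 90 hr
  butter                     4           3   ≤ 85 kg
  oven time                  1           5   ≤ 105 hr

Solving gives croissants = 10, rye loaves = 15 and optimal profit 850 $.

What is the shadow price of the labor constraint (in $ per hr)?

8.5

Check each constraint at x*: labor 90/90 (tight); butter 85/85 (tight); oven time 85/105 (slack 20).
Slack constraints have shadow price 0 (complementary slackness).
The binding rows give the dual system: 3·y_labor + 4·y_butter = 29.5 and 4·y_labor + 3·y_butter = 37.
This yields shadow prices y_labor = 8.5, y_butter = 1.
Shadow price of labor = 8.5.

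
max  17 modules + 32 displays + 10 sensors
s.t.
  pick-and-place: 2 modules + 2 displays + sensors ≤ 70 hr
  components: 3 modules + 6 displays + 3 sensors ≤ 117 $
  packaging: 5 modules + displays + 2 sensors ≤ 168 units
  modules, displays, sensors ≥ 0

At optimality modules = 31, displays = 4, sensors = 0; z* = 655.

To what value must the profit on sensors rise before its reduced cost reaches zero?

Check each constraint at x*: pick-and-place 70/70 (tight); components 117/117 (tight); packaging 159/168 (slack 9).
By complementary slackness, y = 0 for the non-binding constraint.
Dual feasibility on the basic columns requires 2·y_pick-and-place + 3·y_components = 17, 2·y_pick-and-place + 6·y_components = 32.
→ y_pick-and-place = 1 and y_components = 5.
sensors enters the basis when its profit ≥ yᵀa₃ = 1·1 + 5·3 = 16.

16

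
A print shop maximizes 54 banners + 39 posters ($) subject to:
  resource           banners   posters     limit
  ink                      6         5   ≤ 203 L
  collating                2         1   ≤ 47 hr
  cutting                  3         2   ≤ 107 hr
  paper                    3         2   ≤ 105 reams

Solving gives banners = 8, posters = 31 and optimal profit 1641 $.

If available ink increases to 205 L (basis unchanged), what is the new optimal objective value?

Check each constraint at x*: ink 203/203 (tight); collating 47/47 (tight); cutting 86/107 (slack 21); paper 86/105 (slack 19).
Since cutting, paper are not tight, their duals are 0.
From A_Bᵀ y = c: 6·y_ink + 2·y_collating = 54; 5·y_ink + 1·y_collating = 39.
→ y_ink = 6 and y_collating = 9.
Δz = y_ink·Δb = 6 × (2) = 12, so new z* = 1641 + 12 = 1653.

1653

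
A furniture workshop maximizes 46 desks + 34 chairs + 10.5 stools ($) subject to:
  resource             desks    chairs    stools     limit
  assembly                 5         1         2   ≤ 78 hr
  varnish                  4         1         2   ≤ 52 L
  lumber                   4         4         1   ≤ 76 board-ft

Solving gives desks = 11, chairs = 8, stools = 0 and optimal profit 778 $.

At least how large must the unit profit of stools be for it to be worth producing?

15.5

Binding: varnish and lumber. Non-binding: assembly (15 unused).
Since assembly is not tight, its dual is 0.
The binding rows give the dual system: 4·y_varnish + 4·y_lumber = 46 and 1·y_varnish + 4·y_lumber = 34.
This yields shadow prices y_varnish = 4, y_lumber = 7.5.
stools enters the basis when its profit ≥ yᵀa₃ = 4·2 + 7.5·1 = 15.5.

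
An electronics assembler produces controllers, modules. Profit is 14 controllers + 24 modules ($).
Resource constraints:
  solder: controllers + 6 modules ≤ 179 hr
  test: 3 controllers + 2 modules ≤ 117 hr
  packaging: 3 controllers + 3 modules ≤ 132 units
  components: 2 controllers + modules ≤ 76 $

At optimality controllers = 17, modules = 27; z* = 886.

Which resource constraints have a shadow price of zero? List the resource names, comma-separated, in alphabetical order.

components, test

solder: 179/179 (binding)
test: 105/117 (slack 12)
packaging: 132/132 (binding)
components: 61/76 (slack 15)
By complementary slackness, a constraint with positive slack has shadow price 0 → components, test.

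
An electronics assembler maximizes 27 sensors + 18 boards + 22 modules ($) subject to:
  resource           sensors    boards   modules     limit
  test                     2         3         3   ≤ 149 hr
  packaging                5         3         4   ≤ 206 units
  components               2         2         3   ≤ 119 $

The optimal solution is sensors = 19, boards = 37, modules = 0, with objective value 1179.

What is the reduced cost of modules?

-1

Binding: test and packaging. Non-binding: components (7 unused).
Slack constraints have shadow price 0 (complementary slackness).
Dual feasibility on the basic columns requires 2·y_test + 5·y_packaging = 27, 3·y_test + 3·y_packaging = 18.
This yields shadow prices y_test = 1, y_packaging = 5.
Reduced cost of modules: c₃ − yᵀa₃ = 22 − (1·3 + 5·4) = 22 − 23 = -1.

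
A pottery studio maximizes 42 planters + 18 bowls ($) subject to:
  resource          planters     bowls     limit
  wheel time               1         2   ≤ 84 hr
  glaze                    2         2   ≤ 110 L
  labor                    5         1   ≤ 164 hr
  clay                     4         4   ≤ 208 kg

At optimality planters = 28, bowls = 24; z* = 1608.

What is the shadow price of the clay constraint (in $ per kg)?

Check each constraint at x*: wheel time 76/84 (slack 8); glaze 104/110 (slack 6); labor 164/164 (tight); clay 208/208 (tight).
Slack constraints have shadow price 0 (complementary slackness).
Dual feasibility on the basic columns requires 5·y_labor + 4·y_clay = 42, 1·y_labor + 4·y_clay = 18.
→ y_labor = 6 and y_clay = 3.
Shadow price of clay = 3.

3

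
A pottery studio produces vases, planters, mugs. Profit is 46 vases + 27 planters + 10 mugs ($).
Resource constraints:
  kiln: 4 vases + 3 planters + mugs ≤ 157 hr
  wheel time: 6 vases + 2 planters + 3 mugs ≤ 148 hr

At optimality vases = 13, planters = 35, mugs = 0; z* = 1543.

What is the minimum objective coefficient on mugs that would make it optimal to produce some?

16

Both kiln and wheel time are binding at x*.
Dual feasibility on the basic columns requires 4·y_kiln + 6·y_wheel time = 46, 3·y_kiln + 2·y_wheel time = 27.
→ y_kiln = 7 and y_wheel time = 3.
mugs enters the basis when its profit ≥ yᵀa₃ = 7·1 + 3·3 = 16.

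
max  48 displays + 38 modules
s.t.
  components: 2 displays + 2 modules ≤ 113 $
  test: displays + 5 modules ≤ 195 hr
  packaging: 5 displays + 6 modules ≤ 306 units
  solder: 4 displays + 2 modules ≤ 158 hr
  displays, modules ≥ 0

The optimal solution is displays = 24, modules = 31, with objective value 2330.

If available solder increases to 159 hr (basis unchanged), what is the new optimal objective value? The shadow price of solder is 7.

Δb = 1, so new z* = 2330 + (7)·(1) = 2330 + 7 = 2337.

2337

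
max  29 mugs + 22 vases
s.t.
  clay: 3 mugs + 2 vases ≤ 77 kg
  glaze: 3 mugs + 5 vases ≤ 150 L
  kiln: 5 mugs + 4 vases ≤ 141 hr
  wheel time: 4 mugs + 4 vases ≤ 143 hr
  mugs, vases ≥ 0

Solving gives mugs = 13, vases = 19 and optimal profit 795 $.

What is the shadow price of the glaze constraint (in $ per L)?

Check each constraint at x*: clay 77/77 (tight); glaze 134/150 (slack 16); kiln 141/141 (tight); wheel time 128/143 (slack 15).
Since glaze, wheel time are not tight, their duals are 0.
From A_Bᵀ y = c: 3·y_clay + 5·y_kiln = 29; 2·y_clay + 4·y_kiln = 22.
Solving: y_clay = 3, y_kiln = 4.
Shadow price of glaze = 0.

0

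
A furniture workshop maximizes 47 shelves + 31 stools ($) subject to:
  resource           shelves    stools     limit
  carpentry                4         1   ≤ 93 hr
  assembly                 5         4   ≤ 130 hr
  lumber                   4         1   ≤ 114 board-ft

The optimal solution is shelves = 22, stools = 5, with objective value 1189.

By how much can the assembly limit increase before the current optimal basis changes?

242

Binding constraints: carpentry, assembly. The basis is B = [[4,1],[5,4]] with det 11.
Per unit increase in assembly, x* moves by d = (-0.0909, 0.3636).
The basis stays optimal until shelves reaches 0; allowable increase = 242 hr.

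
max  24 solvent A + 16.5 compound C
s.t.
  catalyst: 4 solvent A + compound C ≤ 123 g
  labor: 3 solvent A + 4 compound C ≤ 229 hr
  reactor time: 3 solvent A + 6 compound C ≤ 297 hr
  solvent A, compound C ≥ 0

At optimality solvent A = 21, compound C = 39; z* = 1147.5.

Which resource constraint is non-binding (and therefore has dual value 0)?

catalyst: 123/123 (binding)
labor: 219/229 (slack 10)
reactor time: 297/297 (binding)
By complementary slackness, a constraint with positive slack has shadow price 0 → labor.

labor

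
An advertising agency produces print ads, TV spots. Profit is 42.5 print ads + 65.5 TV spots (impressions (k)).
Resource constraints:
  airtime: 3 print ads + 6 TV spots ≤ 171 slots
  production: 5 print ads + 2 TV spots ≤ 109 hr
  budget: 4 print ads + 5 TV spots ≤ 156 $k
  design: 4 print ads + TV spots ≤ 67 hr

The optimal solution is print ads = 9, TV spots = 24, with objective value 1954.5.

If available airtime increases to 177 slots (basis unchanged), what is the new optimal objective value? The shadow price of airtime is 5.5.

Δb = 6, so new z* = 1954.5 + (5.5)·(6) = 1954.5 + 33 = 1987.5.

1987.5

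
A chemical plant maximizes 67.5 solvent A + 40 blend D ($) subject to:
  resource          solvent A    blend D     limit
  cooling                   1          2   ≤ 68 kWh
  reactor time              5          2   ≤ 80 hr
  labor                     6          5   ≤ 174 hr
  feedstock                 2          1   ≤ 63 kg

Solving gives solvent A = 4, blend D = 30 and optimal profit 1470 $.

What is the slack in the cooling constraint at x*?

cooling used = 1·4 + 2·30 = 64; slack = 68 − 64 = 4.

4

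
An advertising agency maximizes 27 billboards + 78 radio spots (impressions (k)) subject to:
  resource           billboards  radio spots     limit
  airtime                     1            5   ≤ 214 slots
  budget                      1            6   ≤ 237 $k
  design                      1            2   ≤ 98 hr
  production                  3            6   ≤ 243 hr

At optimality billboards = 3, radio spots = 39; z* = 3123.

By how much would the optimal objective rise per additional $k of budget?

At the optimum: airtime uses 198 of 214 (slack = 16); budget uses 237 of 237 (binding); design uses 81 of 98 (slack = 17); production uses 243 of 243 (binding).
Since airtime, design are not tight, their duals are 0.
Dual feasibility on the basic columns requires 1·y_budget + 3·y_production = 27, 6·y_budget + 6·y_production = 78.
This yields shadow prices y_budget = 6, y_production = 7.
Shadow price of budget = 6.

6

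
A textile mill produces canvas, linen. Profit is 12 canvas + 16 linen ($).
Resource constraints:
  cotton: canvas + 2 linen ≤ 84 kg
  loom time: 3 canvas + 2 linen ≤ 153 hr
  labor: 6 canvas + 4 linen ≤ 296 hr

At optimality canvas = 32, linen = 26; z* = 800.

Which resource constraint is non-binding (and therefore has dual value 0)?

cotton: 84/84 (binding)
loom time: 148/153 (slack 5)
labor: 296/296 (binding)
By complementary slackness, a constraint with positive slack has shadow price 0 → loom time.

loom time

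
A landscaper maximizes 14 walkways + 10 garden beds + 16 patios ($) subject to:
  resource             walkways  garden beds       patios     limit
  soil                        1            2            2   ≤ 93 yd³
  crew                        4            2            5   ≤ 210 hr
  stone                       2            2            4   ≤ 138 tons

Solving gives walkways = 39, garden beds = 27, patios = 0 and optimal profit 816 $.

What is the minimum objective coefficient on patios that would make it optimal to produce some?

Check each constraint at x*: soil 93/93 (tight); crew 210/210 (tight); stone 132/138 (slack 6).
By complementary slackness, y = 0 for the non-binding constraint.
From A_Bᵀ y = c: 1·y_soil + 4·y_crew = 14; 2·y_soil + 2·y_crew = 10.
→ y_soil = 2 and y_crew = 3.
patios enters the basis when its profit ≥ yᵀa₃ = 2·2 + 3·5 = 19.

19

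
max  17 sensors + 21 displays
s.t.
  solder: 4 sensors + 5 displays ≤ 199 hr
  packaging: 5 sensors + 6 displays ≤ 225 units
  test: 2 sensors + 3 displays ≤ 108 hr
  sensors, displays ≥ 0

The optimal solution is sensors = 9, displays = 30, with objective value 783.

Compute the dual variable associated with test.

1

Binding: packaging and test. Non-binding: solder (13 unused).
Slack constraints have shadow price 0 (complementary slackness).
Dual feasibility on the basic columns requires 5·y_packaging + 2·y_test = 17, 6·y_packaging + 3·y_test = 21.
This yields shadow prices y_packaging = 3, y_test = 1.
Shadow price of test = 1.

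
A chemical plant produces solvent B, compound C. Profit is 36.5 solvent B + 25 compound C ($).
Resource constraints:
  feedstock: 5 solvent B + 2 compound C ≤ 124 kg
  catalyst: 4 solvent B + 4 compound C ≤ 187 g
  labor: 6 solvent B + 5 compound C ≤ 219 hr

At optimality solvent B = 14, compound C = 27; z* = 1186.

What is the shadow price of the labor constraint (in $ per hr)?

4

Binding: feedstock and labor. Non-binding: catalyst (23 unused).
Slack constraints have shadow price 0 (complementary slackness).
The binding rows give the dual system: 5·y_feedstock + 6·y_labor = 36.5 and 2·y_feedstock + 5·y_labor = 25.
This yields shadow prices y_feedstock = 2.5, y_labor = 4.
Shadow price of labor = 4.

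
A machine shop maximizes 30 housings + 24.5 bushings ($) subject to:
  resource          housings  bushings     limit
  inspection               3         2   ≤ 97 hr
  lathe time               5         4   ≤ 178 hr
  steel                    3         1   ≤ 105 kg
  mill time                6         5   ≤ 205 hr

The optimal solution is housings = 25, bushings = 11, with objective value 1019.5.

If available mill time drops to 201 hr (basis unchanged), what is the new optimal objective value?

1001.5

At the optimum: inspection uses 97 of 97 (binding); lathe time uses 169 of 178 (slack = 9); steel uses 86 of 105 (slack = 19); mill time uses 205 of 205 (binding).
Slack constraints have shadow price 0 (complementary slackness).
The binding rows give the dual system: 3·y_inspection + 6·y_mill time = 30 and 2·y_inspection + 5·y_mill time = 24.5.
→ y_inspection = 1 and y_mill time = 4.5.
Δz = y_mill time·Δb = 4.5 × (-4) = -18, so new z* = 1019.5 − 18 = 1001.5.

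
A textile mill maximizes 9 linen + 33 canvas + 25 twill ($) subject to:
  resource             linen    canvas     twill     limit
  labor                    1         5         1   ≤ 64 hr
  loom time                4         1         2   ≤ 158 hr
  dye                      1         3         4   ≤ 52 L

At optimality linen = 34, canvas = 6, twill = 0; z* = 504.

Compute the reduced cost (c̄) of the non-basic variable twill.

At the optimum: labor uses 64 of 64 (binding); loom time uses 142 of 158 (slack = 16); dye uses 52 of 52 (binding).
Since loom time is not tight, its dual is 0.
Dual feasibility on the basic columns requires 1·y_labor + 1·y_dye = 9, 5·y_labor + 3·y_dye = 33.
→ y_labor = 3 and y_dye = 6.
Reduced cost of twill: c₃ − yᵀa₃ = 25 − (3·1 + 6·4) = 25 − 27 = -2.

-2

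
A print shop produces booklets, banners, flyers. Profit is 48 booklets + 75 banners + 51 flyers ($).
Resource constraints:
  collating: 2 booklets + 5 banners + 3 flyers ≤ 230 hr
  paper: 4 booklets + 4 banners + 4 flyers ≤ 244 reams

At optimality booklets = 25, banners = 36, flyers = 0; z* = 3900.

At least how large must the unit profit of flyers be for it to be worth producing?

57

Both collating and paper are binding at x*.
From A_Bᵀ y = c: 2·y_collating + 4·y_paper = 48; 5·y_collating + 4·y_paper = 75.
→ y_collating = 9 and y_paper = 7.5.
flyers enters the basis when its profit ≥ yᵀa₃ = 9·3 + 7.5·4 = 57.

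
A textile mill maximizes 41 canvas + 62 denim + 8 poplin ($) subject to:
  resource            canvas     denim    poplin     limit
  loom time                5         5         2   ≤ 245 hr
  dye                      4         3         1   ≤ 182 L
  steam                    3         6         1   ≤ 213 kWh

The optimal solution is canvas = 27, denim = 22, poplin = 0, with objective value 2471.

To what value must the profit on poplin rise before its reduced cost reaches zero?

15

At the optimum: loom time uses 245 of 245 (binding); dye uses 174 of 182 (slack = 8); steam uses 213 of 213 (binding).
Slack constraints have shadow price 0 (complementary slackness).
The binding rows give the dual system: 5·y_loom time + 3·y_steam = 41 and 5·y_loom time + 6·y_steam = 62.
Solving: y_loom time = 4, y_steam = 7.
poplin enters the basis when its profit ≥ yᵀa₃ = 4·2 + 7·1 = 15.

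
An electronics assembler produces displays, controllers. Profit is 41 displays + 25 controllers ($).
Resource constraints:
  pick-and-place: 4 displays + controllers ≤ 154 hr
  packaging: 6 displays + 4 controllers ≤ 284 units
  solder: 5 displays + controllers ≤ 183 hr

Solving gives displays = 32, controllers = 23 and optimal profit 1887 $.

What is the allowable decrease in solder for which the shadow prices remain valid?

112

Binding constraints: packaging, solder. The basis is B = [[6,4],[5,1]] with det -14.
Per unit decrease in solder, x* moves by d = (-0.2857, 0.4286).
The basis stays optimal until displays reaches 0; allowable decrease = 112 hr.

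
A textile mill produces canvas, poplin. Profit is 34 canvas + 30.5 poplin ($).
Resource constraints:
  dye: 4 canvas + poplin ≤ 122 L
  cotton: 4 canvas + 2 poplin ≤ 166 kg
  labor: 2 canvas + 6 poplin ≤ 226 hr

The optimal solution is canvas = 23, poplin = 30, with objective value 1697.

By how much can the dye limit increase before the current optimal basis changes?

15.4

Binding constraints: dye, labor. The basis is B = [[4,1],[2,6]] with det 22.
Per unit increase in dye, x* moves by d = (0.2727, -0.0909).
The basis stays optimal until cotton becomes binding; allowable increase = 15.4 L.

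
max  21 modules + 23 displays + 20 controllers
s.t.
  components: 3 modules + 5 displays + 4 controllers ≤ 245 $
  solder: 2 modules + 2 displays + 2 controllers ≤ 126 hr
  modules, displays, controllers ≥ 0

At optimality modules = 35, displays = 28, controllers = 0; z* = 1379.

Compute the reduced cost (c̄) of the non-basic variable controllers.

Check each constraint at x*: components 245/245 (tight); solder 126/126 (tight).
Dual feasibility on the basic columns requires 3·y_components + 2·y_solder = 21, 5·y_components + 2·y_solder = 23.
This yields shadow prices y_components = 1, y_solder = 9.
Reduced cost of controllers: c₃ − yᵀa₃ = 20 − (1·4 + 9·2) = 20 − 22 = -2.

-2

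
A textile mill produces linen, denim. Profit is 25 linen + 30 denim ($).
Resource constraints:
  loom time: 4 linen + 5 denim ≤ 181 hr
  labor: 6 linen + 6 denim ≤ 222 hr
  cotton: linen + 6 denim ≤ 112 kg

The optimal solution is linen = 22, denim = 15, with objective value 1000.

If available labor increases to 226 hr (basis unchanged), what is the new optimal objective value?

1016

Check each constraint at x*: loom time 163/181 (slack 18); labor 222/222 (tight); cotton 112/112 (tight).
Slack constraints have shadow price 0 (complementary slackness).
The binding rows give the dual system: 6·y_labor + 1·y_cotton = 25 and 6·y_labor + 6·y_cotton = 30.
Solving: y_labor = 4, y_cotton = 1.
Δz = y_labor·Δb = 4 × (4) = 16, so new z* = 1000 + 16 = 1016.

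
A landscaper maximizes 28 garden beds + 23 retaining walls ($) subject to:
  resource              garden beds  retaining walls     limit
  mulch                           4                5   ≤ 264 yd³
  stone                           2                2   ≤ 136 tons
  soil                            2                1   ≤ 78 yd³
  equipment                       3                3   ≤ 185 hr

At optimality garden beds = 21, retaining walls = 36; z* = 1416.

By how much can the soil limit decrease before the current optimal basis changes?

Binding constraints: mulch, soil. The basis is B = [[4,5],[2,1]] with det -6.
Per unit decrease in soil, x* moves by d = (-0.8333, 0.6667).
The basis stays optimal until garden beds reaches 0; allowable decrease = 25.2 yd³.

25.2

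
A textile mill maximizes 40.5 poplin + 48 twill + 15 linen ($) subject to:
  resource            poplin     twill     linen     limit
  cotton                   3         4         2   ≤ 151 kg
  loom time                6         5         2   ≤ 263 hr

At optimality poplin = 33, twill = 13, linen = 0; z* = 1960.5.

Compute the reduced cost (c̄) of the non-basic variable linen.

At the optimum: cotton uses 151 of 151 (binding); loom time uses 263 of 263 (binding).
From A_Bᵀ y = c: 3·y_cotton + 6·y_loom time = 40.5; 4·y_cotton + 5·y_loom time = 48.
Solving: y_cotton = 9.5, y_loom time = 2.
Reduced cost of linen: c₃ − yᵀa₃ = 15 − (9.5·2 + 2·2) = 15 − 23 = -8.

-8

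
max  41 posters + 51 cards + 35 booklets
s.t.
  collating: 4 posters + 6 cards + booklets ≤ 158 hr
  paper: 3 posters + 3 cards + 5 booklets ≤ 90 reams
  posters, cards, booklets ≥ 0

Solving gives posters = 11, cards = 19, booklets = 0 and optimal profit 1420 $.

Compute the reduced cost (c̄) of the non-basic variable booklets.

Check each constraint at x*: collating 158/158 (tight); paper 90/90 (tight).
The binding rows give the dual system: 4·y_collating + 3·y_paper = 41 and 6·y_collating + 3·y_paper = 51.
This yields shadow prices y_collating = 5, y_paper = 7.
Reduced cost of booklets: c₃ − yᵀa₃ = 35 − (5·1 + 7·5) = 35 − 40 = -5.

-5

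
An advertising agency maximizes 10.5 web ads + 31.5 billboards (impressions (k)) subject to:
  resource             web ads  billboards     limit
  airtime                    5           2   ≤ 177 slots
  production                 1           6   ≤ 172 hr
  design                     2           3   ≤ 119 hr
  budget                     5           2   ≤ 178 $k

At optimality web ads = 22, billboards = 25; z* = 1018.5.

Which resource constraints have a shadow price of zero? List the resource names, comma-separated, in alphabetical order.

airtime: 160/177 (slack 17)
production: 172/172 (binding)
design: 119/119 (binding)
budget: 160/178 (slack 18)
By complementary slackness, a constraint with positive slack has shadow price 0 → airtime, budget.

airtime, budget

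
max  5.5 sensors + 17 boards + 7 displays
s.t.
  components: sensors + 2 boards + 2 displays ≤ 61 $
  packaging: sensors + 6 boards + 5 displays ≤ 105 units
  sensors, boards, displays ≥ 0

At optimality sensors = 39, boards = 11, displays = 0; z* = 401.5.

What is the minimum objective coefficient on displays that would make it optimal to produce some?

15.5

At the optimum: components uses 61 of 61 (binding); packaging uses 105 of 105 (binding).
Dual feasibility on the basic columns requires 1·y_components + 1·y_packaging = 5.5, 2·y_components + 6·y_packaging = 17.
→ y_components = 4 and y_packaging = 1.5.
displays enters the basis when its profit ≥ yᵀa₃ = 4·2 + 1.5·5 = 15.5.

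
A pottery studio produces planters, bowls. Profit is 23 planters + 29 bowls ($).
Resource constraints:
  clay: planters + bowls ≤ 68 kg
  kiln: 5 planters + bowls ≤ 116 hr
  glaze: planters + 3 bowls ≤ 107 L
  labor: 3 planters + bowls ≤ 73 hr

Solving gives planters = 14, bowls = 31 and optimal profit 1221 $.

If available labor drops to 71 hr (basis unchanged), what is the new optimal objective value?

1211

Check each constraint at x*: clay 45/68 (slack 23); kiln 101/116 (slack 15); glaze 107/107 (tight); labor 73/73 (tight).
Slack constraints have shadow price 0 (complementary slackness).
From A_Bᵀ y = c: 1·y_glaze + 3·y_labor = 23; 3·y_glaze + 1·y_labor = 29.
This yields shadow prices y_glaze = 8, y_labor = 5.
Δz = y_labor·Δb = 5 × (-2) = -10, so new z* = 1221 − 10 = 1211.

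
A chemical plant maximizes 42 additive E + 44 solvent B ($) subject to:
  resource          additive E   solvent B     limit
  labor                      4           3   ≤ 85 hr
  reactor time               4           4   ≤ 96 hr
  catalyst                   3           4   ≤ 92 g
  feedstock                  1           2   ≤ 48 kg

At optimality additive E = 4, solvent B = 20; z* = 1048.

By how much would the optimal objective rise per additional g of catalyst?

2

Binding: reactor time and catalyst. Non-binding: labor (9 unused), feedstock (4 unused).
By complementary slackness, y = 0 for the non-binding constraints.
The binding rows give the dual system: 4·y_reactor time + 3·y_catalyst = 42 and 4·y_reactor time + 4·y_catalyst = 44.
Solving: y_reactor time = 9, y_catalyst = 2.
Shadow price of catalyst = 2.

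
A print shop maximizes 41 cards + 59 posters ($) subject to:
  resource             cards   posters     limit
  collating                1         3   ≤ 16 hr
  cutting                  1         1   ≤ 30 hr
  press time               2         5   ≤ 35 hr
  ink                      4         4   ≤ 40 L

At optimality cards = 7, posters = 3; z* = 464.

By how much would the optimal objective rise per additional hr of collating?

9

Check each constraint at x*: collating 16/16 (tight); cutting 10/30 (slack 20); press time 29/35 (slack 6); ink 40/40 (tight).
By complementary slackness, y = 0 for the non-binding constraints.
Dual feasibility on the basic columns requires 1·y_collating + 4·y_ink = 41, 3·y_collating + 4·y_ink = 59.
→ y_collating = 9 and y_ink = 8.
Shadow price of collating = 9.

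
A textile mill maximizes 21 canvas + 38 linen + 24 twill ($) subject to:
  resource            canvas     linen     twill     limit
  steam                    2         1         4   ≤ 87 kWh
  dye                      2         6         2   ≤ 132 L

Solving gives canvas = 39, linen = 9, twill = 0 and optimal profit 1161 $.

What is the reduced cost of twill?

-7

Check each constraint at x*: steam 87/87 (tight); dye 132/132 (tight).
The binding rows give the dual system: 2·y_steam + 2·y_dye = 21 and 1·y_steam + 6·y_dye = 38.
Solving: y_steam = 5, y_dye = 5.5.
Reduced cost of twill: c₃ − yᵀa₃ = 24 − (5·4 + 5.5·2) = 24 − 31 = -7.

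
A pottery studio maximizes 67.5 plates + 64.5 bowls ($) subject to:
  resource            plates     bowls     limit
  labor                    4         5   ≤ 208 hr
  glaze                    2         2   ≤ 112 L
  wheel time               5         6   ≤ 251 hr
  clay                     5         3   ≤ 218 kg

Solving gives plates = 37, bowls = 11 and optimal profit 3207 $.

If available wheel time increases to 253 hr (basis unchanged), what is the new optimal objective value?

3223

Check each constraint at x*: labor 203/208 (slack 5); glaze 96/112 (slack 16); wheel time 251/251 (tight); clay 218/218 (tight).
Slack constraints have shadow price 0 (complementary slackness).
Dual feasibility on the basic columns requires 5·y_wheel time + 5·y_clay = 67.5, 6·y_wheel time + 3·y_clay = 64.5.
→ y_wheel time = 8 and y_clay = 5.5.
Δz = y_wheel time·Δb = 8 × (2) = 16, so new z* = 3207 + 16 = 3223.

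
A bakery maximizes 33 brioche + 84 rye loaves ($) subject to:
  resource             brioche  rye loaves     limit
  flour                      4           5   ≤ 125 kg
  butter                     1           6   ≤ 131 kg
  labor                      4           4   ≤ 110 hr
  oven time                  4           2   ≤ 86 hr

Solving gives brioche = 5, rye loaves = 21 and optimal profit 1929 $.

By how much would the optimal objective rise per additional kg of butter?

9

Check each constraint at x*: flour 125/125 (tight); butter 131/131 (tight); labor 104/110 (slack 6); oven time 62/86 (slack 24).
Since labor, oven time are not tight, their duals are 0.
From A_Bᵀ y = c: 4·y_flour + 1·y_butter = 33; 5·y_flour + 6·y_butter = 84.
This yields shadow prices y_flour = 6, y_butter = 9.
Shadow price of butter = 9.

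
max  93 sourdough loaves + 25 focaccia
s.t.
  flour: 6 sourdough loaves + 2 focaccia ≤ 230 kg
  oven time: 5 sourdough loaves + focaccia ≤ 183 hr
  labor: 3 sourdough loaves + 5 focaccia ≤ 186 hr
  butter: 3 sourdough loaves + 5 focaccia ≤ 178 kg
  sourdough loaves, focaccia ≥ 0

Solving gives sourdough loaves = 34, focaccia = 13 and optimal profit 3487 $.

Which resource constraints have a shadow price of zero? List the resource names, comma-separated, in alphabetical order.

butter, labor

flour: 230/230 (binding)
oven time: 183/183 (binding)
labor: 167/186 (slack 19)
butter: 167/178 (slack 11)
By complementary slackness, a constraint with positive slack has shadow price 0 → butter, labor.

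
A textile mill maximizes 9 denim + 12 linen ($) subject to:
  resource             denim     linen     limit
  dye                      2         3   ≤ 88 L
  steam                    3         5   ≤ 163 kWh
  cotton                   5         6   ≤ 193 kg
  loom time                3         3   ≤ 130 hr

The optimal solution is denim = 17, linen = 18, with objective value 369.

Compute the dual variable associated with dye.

At the optimum: dye uses 88 of 88 (binding); steam uses 141 of 163 (slack = 22); cotton uses 193 of 193 (binding); loom time uses 105 of 130 (slack = 25).
Slack constraints have shadow price 0 (complementary slackness).
Dual feasibility on the basic columns requires 2·y_dye + 5·y_cotton = 9, 3·y_dye + 6·y_cotton = 12.
This yields shadow prices y_dye = 2, y_cotton = 1.
Shadow price of dye = 2.

2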